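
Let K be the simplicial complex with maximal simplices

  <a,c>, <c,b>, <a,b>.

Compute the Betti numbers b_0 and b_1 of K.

We work with the vertex ordering a < b < c. The simplices of K, each written with vertices in increasing order, are:

  0-simplices (3): a, b, c
  1-simplices (3): ab, ac, bc

Hence C_0 ≅ Z^3, C_1 ≅ Z^3.

∂_1: C_1 → C_0 sends each edge [p,q] (with p < q) to q − p. For instance
  ∂ac = c − a.
As a 3×3 matrix over Z this has rank 2, with invariant factors (1,1).

From H_k ≅ ker(∂_k) / im(∂_{k+1}) we obtain:

  H_0: rank C_0 − rank ∂_1 = 3 − 2 = 1, and the invariant factors of ∂_1 are all 1, so H_0 = Z.
  H_1: rank ker ∂_1 − rank ∂_2 = (3 − 2) − 0 = 1, and there is no ∂_2, so H_1 = Z.

As a check, the Euler characteristic is 3 − 3 = 0, which agrees with 1 − 1 = 0.
(K is a triangulation of the circle S^1.)

Hence the Betti numbers are b_0 = 1, b_1 = 1.

b_0 = 1, b_1 = 1.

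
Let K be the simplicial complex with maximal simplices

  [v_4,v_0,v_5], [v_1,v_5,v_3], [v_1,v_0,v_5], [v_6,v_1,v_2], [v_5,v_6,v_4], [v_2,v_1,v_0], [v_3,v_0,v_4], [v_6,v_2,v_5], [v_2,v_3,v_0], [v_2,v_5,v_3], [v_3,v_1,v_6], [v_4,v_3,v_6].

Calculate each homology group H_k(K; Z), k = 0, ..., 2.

We work with the vertex ordering v_0 < v_1 < v_2 < v_3 < v_4 < v_5 < v_6. The simplices of K, each written with vertices in increasing order, are:

  0-simplices (7): [v_0], [v_1], [v_2], [v_3], [v_4], [v_5], [v_6]
  1-simplices (18): (18 of them)
  2-simplices (12): (12 of them)

Hence C_0 ≅ Z^7, C_1 ≅ Z^18, C_2 ≅ Z^12.

Boundary ∂_1: C_1 → C_0 is given by ∂[p,q] = [q] − [p]. For instance
  ∂[v_0,v_4] = [v_4] − [v_0].
This gives a 7×18 integer matrix of rank 6; reducing to Smith normal form yields diagonal entries (1,1,1,1,1,1).

∂_2: C_2 → C_1 acts by ∂[p,q,r] = [q,r] − [p,r] + [p,q]. For instance
  ∂[v_0,v_4,v_5] = [v_4,v_5] − [v_0,v_5] + [v_0,v_4],
  ∂[v_1,v_3,v_6] = [v_3,v_6] − [v_1,v_6] + [v_1,v_3].
As a 18×12 matrix over Z this has rank 12, with invariant factors (1,1,1,1,1,1,1,1,1,1,1,2).

From H_k ≅ ker(∂_k) / im(∂_{k+1}) we obtain:

  H_0: rank C_0 − rank ∂_1 = 7 − 6 = 1, and the invariant factors of ∂_1 are all 1, so H_0 = Z.
  H_1: rank ker ∂_1 − rank ∂_2 = (18 − 6) − 12 = 0, and ∂_2 has invariant factor 2 > 1, so H_1 = Z/2.
  H_2: rank ker ∂_2 − rank ∂_3 = (12 − 12) − 0 = 0, and there is no ∂_3, so H_2 = 0.

As a check, the Euler characteristic is 7 − 18 + 12 = 1, which agrees with 1 − 0 + 0 = 1.
(K is a triangulation of the real projective plane RP^2.)

H_0 = Z,  H_1 = Z/2,  H_2 = 0.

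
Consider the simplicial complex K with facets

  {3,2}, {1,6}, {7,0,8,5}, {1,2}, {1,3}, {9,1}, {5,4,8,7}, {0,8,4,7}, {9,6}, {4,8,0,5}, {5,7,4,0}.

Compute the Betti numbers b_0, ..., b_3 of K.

b_0 = 2, b_1 = 2, b_2 = 0, b_3 = 1.

We work with the vertex ordering 0 < 1 < 2 < 3 < 4 < 5 < 6 < 7 < 8 < 9. The simplices of K, each written with vertices in increasing order, are:

  0-simplices (10): [0], [1], [2], [3], [4], [5], [6], [7], [8], [9]
  1-simplices (16): [0,4], [0,5], [0,7], [0,8], [1,2], [1,3], [1,6], [1,9], [2,3], [4,5], [4,7], [4,8], [5,7], [5,8], [6,9], [7,8]
  2-simplices (10): [0,4,5], [0,4,7], [0,4,8], [0,5,7], [0,5,8], [0,7,8], [4,5,7], [4,5,8], [4,7,8], [5,7,8]
  3-simplices (5): [0,4,5,7], [0,4,5,8], [0,4,7,8], [0,5,7,8], [4,5,7,8]

so the chain groups are C_0 ≅ Z^10, C_1 ≅ Z^16, C_2 ≅ Z^10, C_3 ≅ Z^5.

∂_1: C_1 → C_0 maps an edge to its endpoints' difference, ∂[p,q] = q − p. For instance
  ∂[2,3] = [3] − [2].
The resulting 10×16 matrix has rank 8, and its Smith normal form has invariant factors (1,1,1,1,1,1,1,1).

The boundary map ∂_2: C_2 → C_1 maps a triangle to the signed sum of its edges. For instance
  ∂[0,4,5] = [4,5] − [0,5] + [0,4],
  ∂[0,4,8] = [4,8] − [0,8] + [0,4].
As a 16×10 matrix over Z this has rank 6, with invariant factors (1,1,1,1,1,1).

Boundary ∂_3: C_3 → C_2 sends each 3-simplex σ to the alternating sum Σ_i (−1)^i (σ with its i-th vertex removed). For instance
  ∂[0,4,5,7] = [4,5,7] − [0,5,7] + [0,4,7] − [0,4,5],
  ∂[0,4,5,8] = [4,5,8] − [0,5,8] + [0,4,8] − [0,4,5].
The 10×5 boundary matrix has rank 4 and Smith normal form diag(1,1,1,1).

Reading off H_k = ker ∂_k / im ∂_{k+1}:

  H_0: rank C_0 − rank ∂_1 = 10 − 8 = 2, and the invariant factors of ∂_1 are all 1, so H_0 = Z^2.
  H_1: rank ker ∂_1 − rank ∂_2 = (16 − 8) − 6 = 2, and the invariant factors of ∂_2 are all 1, so H_1 = Z^2.
  H_2: rank ker ∂_2 − rank ∂_3 = (10 − 6) − 4 = 0, and the invariant factors of ∂_3 are all 1, so H_2 = 0.
  H_3: rank ker ∂_3 − rank ∂_4 = (5 − 4) − 0 = 1, and there is no ∂_4, so H_3 = Z.

As a check, the Euler characteristic is 10 − 16 + 10 − 5 = -1, which agrees with 2 − 2 + 0 − 1 = -1.
(K is a triangulation of the disjoint union of the 3-sphere S^3 and a wedge of 2 circles.)

Hence the Betti numbers are b_0 = 2, b_1 = 2, b_2 = 0, b_3 = 1.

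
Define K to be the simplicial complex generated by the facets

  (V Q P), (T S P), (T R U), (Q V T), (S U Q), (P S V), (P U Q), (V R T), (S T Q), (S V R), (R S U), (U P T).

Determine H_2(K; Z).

H_2 ≅ 0.

We work with the vertex ordering P < Q < R < S < T < U < V. The simplices of K, each written with vertices in increasing order, are:

  0-simplices (7): P, Q, R, S, T, U, V
  1-simplices (18): PQ, PS, PT, PU, PV, QS, QT, QU, QV, RS, RT, RU, RV, ST, SU, SV, TU, TV
  2-simplices (12): PQU, PQV, PST, PSV, PTU, QST, QSU, QTV, RSU, RSV, RTU, RTV

Hence C_0 ≅ Z^7, C_1 ≅ Z^18, C_2 ≅ Z^12.

The boundary map ∂_1: C_1 → C_0 sends each edge [p,q] (with p < q) to q − p.
The resulting 7×18 matrix has rank 6, and its Smith normal form has invariant factors (1,1,1,1,1,1).

Boundary ∂_2: C_2 → C_1 acts by ∂[p,q,r] = [q,r] − [p,r] + [p,q]. For instance
  ∂RSV = SV − RV + RS,
  ∂RSU = SU − RU + RS.
As a 18×12 matrix over Z this has rank 12, with invariant factors (1,1,1,1,1,1,1,1,1,1,1,2).

Computing H_k = (kernel of ∂_k) / (image of ∂_{k+1}):

  H_2: rank ker ∂_2 − rank ∂_3 = (12 − 12) − 0 = 0, and there is no ∂_3, so H_2 = 0.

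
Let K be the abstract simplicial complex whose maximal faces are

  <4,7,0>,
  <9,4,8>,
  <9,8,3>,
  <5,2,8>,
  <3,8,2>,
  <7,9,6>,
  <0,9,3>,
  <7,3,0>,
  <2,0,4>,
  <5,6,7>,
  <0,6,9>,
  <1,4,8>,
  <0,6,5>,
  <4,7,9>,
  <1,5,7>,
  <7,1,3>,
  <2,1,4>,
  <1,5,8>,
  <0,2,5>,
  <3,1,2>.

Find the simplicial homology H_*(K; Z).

H_0 ≅ Z,  H_1 ≅ Z ⊕ Z/2,  H_2 = 0.

Take the total order 0 < 1 < 2 < 3 < 4 < 5 < 6 < 7 < 8 < 9 on the vertex set. Then K (dimension 2) consists of the simplices:

  0-simplices (10): [0], [1], [2], [3], [4], [5], [6], [7], [8], [9]
  1-simplices (30): (30 of them)
  2-simplices (20): (20 of them)

Hence C_0 ≅ Z^10, C_1 ≅ Z^30, C_2 ≅ Z^20.

Boundary ∂_1: C_1 → C_0 sends each edge [p,q] (with p < q) to q − p.
The 10×30 boundary matrix has rank 9 and Smith normal form diag(1,1,1,1,1,1,1,1,1).

The boundary map ∂_2: C_2 → C_1 sends each 2-simplex [p,q,r] to [q,r] − [p,r] + [p,q]. For instance
  ∂[2,3,8] = [3,8] − [2,8] + [2,3],
  ∂[1,3,7] = [3,7] − [1,7] + [1,3].
This gives a 30×20 integer matrix of rank 20; reducing to Smith normal form yields diagonal entries (1,1,1,1,1,1,1,1,1,1,1,1,1,1,1,1,1,1,1,2).

Now H_k = ker ∂_k / im ∂_{k+1}, so:

  H_0: rank C_0 − rank ∂_1 = 10 − 9 = 1, and the invariant factors of ∂_1 are all 1, so H_0 = Z.
  H_1: rank ker ∂_1 − rank ∂_2 = (30 − 9) − 20 = 1, and ∂_2 has invariant factor 2 > 1, so H_1 = Z ⊕ Z/2.
  H_2: rank ker ∂_2 − rank ∂_3 = (20 − 20) − 0 = 0, and there is no ∂_3, so H_2 = 0.

As a check, the Euler characteristic is 10 − 30 + 20 = 0, which agrees with 1 − 1 + 0 = 0.
(K is a triangulation of the Klein bottle.)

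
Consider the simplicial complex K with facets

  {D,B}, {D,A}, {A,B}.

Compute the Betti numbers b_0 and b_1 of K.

b_0 = 1, b_1 = 1.

We work with the vertex ordering A < B < D. The simplices of K, each written with vertices in increasing order, are:

  0-simplices (3): A, B, D
  1-simplices (3): AB, AD, BD

giving chain groups C_0 ≅ Z^3, C_1 ≅ Z^3.

∂_1: C_1 → C_0 is given by ∂[p,q] = [q] − [p]. For instance
  ∂AD = D − A.
This gives a 3×3 integer matrix of rank 2; reducing to Smith normal form yields diagonal entries (1,1).

Now H_k = ker ∂_k / im ∂_{k+1}, so:

  H_0: rank C_0 − rank ∂_1 = 3 − 2 = 1, and the invariant factors of ∂_1 are all 1, so H_0 = Z.
  H_1: rank ker ∂_1 − rank ∂_2 = (3 − 2) − 0 = 1, and there is no ∂_2, so H_1 = Z.

(K is a triangulation of the circle S^1.)

Hence the Betti numbers are b_0 = 1, b_1 = 1.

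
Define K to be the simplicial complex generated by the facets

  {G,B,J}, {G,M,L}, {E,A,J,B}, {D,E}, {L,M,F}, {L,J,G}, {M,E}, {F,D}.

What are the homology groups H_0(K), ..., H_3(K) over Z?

H_0 = Z,  H_1 = Z^2,  H_2 = 0,  H_3 = 0.

Take the total order A < B < D < E < F < G < J < L < M on the vertex set. Then K (dimension 3) consists of the simplices:

  0-simplices (9): A, B, D, E, F, G, J, L, M
  1-simplices (17): AB, AE, AJ, BE, BG, BJ, DE, DF, EJ, EM, FL, FM, GJ, GL, GM, JL, LM
  2-simplices (8): ABE, ABJ, AEJ, BEJ, BGJ, FLM, GJL, GLM
  3-simplices (1): ABEJ

so the chain groups are C_0 ≅ Z^9, C_1 ≅ Z^17, C_2 ≅ Z^8, C_3 ≅ Z^1.

∂_1: C_1 → C_0 maps an edge to its endpoints' difference, ∂[p,q] = q − p.
The resulting 9×17 matrix has rank 8, and its Smith normal form has invariant factors (1,1,1,1,1,1,1,1).

∂_2: C_2 → C_1 maps a triangle to the signed sum of its edges. For instance
  ∂GJL = JL − GL + GJ,
  ∂FLM = LM − FM + FL.
The resulting 17×8 matrix has rank 7, and its Smith normal form has invariant factors (1,1,1,1,1,1,1).

∂_3: C_3 → C_2 sends each 3-simplex σ to the alternating sum Σ_i (−1)^i (σ with its i-th vertex removed). For instance
  ∂ABEJ = BEJ − AEJ + ABJ − ABE.
This gives a 8×1 integer matrix of rank 1; reducing to Smith normal form yields diagonal entries (1).

Computing H_k = (kernel of ∂_k) / (image of ∂_{k+1}):

  H_0: rank C_0 − rank ∂_1 = 9 − 8 = 1, and the invariant factors of ∂_1 are all 1, so H_0 = Z.
  H_1: rank ker ∂_1 − rank ∂_2 = (17 − 8) − 7 = 2, and the invariant factors of ∂_2 are all 1, so H_1 = Z^2.
  H_2: rank ker ∂_2 − rank ∂_3 = (8 − 7) − 1 = 0, and the invariant factors of ∂_3 are all 1, so H_2 = 0.
  H_3: rank ker ∂_3 − rank ∂_4 = (1 − 1) − 0 = 0, and there is no ∂_4, so H_3 = 0.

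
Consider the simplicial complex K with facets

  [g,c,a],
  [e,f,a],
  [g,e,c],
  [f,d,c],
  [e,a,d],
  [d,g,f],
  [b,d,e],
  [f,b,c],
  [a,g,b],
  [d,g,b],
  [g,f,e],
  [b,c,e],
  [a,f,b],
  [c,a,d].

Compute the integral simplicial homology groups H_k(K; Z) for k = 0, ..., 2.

H_0 ≅ Z,  H_1 ≅ Z^2,  H_2 ≅ Z.

Take the total order a < b < c < d < e < f < g on the vertex set. Then K (dimension 2) consists of the simplices:

  0-simplices (7): a, b, c, d, e, f, g
  1-simplices (21): ab, ac, ad, ae, af, ag, bc, bd, be, bf, bg, cd, ce, cf, cg, de, df, dg, ef, eg, fg
  2-simplices (14): abf, abg, acd, acg, ade, aef, bce, bcf, bde, bdg, cdf, ceg, dfg, efg

Hence C_0 ≅ Z^7, C_1 ≅ Z^21, C_2 ≅ Z^14.

Boundary ∂_1: C_1 → C_0 maps an edge to its endpoints' difference, ∂[p,q] = q − p. For instance
  ∂ac = c − a.
The resulting 7×21 matrix has rank 6, and its Smith normal form has invariant factors (1,1,1,1,1,1).

Boundary ∂_2: C_2 → C_1 maps a triangle to the signed sum of its edges. For instance
  ∂ade = de − ae + ad,
  ∂acg = cg − ag + ac.
This gives a 21×14 integer matrix of rank 13; reducing to Smith normal form yields diagonal entries (1,1,1,1,1,1,1,1,1,1,1,1,1).

From H_k ≅ ker(∂_k) / im(∂_{k+1}) we obtain:

  H_0: rank C_0 − rank ∂_1 = 7 − 6 = 1, and the invariant factors of ∂_1 are all 1, so H_0 = Z.
  H_1: rank ker ∂_1 − rank ∂_2 = (21 − 6) − 13 = 2, and the invariant factors of ∂_2 are all 1, so H_1 = Z^2.
  H_2: rank ker ∂_2 − rank ∂_3 = (14 − 13) − 0 = 1, and there is no ∂_3, so H_2 = Z.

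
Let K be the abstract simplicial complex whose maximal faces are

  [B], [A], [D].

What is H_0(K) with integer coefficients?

We work with the vertex ordering A < B < D. The simplices of K, each written with vertices in increasing order, are:

  0-simplices (3): A, B, D

giving chain groups C_0 ≅ Z^3.

Reading off H_k = ker ∂_k / im ∂_{k+1}:

  H_0: rank C_0 − rank ∂_1 = 3 − 0 = 3, and there is no ∂_1, so H_0 = Z^3.

H_0 = Z^3.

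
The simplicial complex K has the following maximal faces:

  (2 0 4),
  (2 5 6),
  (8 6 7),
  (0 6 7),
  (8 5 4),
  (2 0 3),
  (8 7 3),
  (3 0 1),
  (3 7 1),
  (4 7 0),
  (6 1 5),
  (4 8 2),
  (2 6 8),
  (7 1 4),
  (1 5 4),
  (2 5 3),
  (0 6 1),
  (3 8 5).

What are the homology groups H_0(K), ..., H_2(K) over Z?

H_0 = Z,  H_1 = Z ⊕ Z_2,  H_2 = 0.

Take the total order 0 < 1 < 2 < 3 < 4 < 5 < 6 < 7 < 8 on the vertex set. Then K (dimension 2) consists of the simplices:

  0-simplices (9): [0], [1], [2], [3], [4], [5], [6], [7], [8]
  1-simplices (27): (27 of them)
  2-simplices (18): [0,1,3], [0,1,6], [0,2,3], [0,2,4], [0,4,7], [0,6,7], [1,3,7], [1,4,5], [1,4,7], [1,5,6], [2,3,5], [2,4,8], [2,5,6], [2,6,8], [3,5,8], [3,7,8], [4,5,8], [6,7,8]

giving chain groups C_0 ≅ Z^9, C_1 ≅ Z^27, C_2 ≅ Z^18.

Boundary ∂_1: C_1 → C_0 is given by ∂[p,q] = [q] − [p].
The 9×27 boundary matrix has rank 8 and Smith normal form diag(1,1,1,1,1,1,1,1).

Boundary ∂_2: C_2 → C_1 acts by ∂[p,q,r] = [q,r] − [p,r] + [p,q]. For instance
  ∂[0,2,4] = [2,4] − [0,4] + [0,2],
  ∂[0,6,7] = [6,7] − [0,7] + [0,6].
The resulting 27×18 matrix has rank 18, and its Smith normal form has invariant factors (1,1,1,1,1,1,1,1,1,1,1,1,1,1,1,1,1,2).

Now H_k = ker ∂_k / im ∂_{k+1}, so:

  H_0: rank C_0 − rank ∂_1 = 9 − 8 = 1, and the invariant factors of ∂_1 are all 1, so H_0 ≅ Z.
  H_1: rank ker ∂_1 − rank ∂_2 = (27 − 8) − 18 = 1, and ∂_2 has invariant factor 2 > 1, so H_1 ≅ Z ⊕ Z_2.
  H_2: rank ker ∂_2 − rank ∂_3 = (18 − 18) − 0 = 0, and there is no ∂_3, so H_2 ≅ 0.

As a check, the Euler characteristic is 9 − 27 + 18 = 0, which agrees with 1 − 1 + 0 = 0.
(K is a triangulation of the Klein bottle.)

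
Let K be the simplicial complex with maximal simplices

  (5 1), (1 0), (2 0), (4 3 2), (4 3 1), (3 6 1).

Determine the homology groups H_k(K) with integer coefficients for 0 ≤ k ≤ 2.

We work with the vertex ordering 0 < 1 < 2 < 3 < 4 < 5 < 6. The simplices of K, each written with vertices in increasing order, are:

  0-simplices (7): [0], [1], [2], [3], [4], [5], [6]
  1-simplices (10): [0,1], [0,2], [1,3], [1,4], [1,5], [1,6], [2,3], [2,4], [3,4], [3,6]
  2-simplices (3): [1,3,4], [1,3,6], [2,3,4]

giving chain groups C_0 ≅ Z^7, C_1 ≅ Z^10, C_2 ≅ Z^3.

∂_1: C_1 → C_0 maps an edge to its endpoints' difference, ∂[p,q] = q − p.
This gives a 7×10 integer matrix of rank 6; reducing to Smith normal form yields diagonal entries (1,1,1,1,1,1).

∂_2: C_2 → C_1 maps a triangle to the signed sum of its edges. For instance
  ∂[1,3,6] = [3,6] − [1,6] + [1,3],
  ∂[2,3,4] = [3,4] − [2,4] + [2,3].
The 10×3 boundary matrix has rank 3 and Smith normal form diag(1,1,1).

Now H_k = ker ∂_k / im ∂_{k+1}, so:

  H_0: rank C_0 − rank ∂_1 = 7 − 6 = 1, and the invariant factors of ∂_1 are all 1, so H_0 ≅ Z.
  H_1: rank ker ∂_1 − rank ∂_2 = (10 − 6) − 3 = 1, and the invariant factors of ∂_2 are all 1, so H_1 ≅ Z.
  H_2: rank ker ∂_2 − rank ∂_3 = (3 − 3) − 0 = 0, and there is no ∂_3, so H_2 ≅ 0.

H_0 = Z,  H_1 = Z,  H_2 = 0.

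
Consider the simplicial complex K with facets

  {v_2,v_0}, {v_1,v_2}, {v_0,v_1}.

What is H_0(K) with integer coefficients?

H_0 = Z.

We work with the vertex ordering v_0 < v_1 < v_2. The simplices of K, each written with vertices in increasing order, are:

  0-simplices (3): [v_0], [v_1], [v_2]
  1-simplices (3): [v_0,v_1], [v_0,v_2], [v_1,v_2]

Hence C_0 ≅ Z^3, C_1 ≅ Z^3.

Boundary ∂_1: C_1 → C_0 maps an edge to its endpoints' difference, ∂[p,q] = q − p. For instance
  ∂[v_0,v_2] = [v_2] − [v_0].
As a 3×3 matrix over Z this has rank 2, with invariant factors (1,1).

Reading off H_k = ker ∂_k / im ∂_{k+1}:

  H_0: rank C_0 − rank ∂_1 = 3 − 2 = 1, and the invariant factors of ∂_1 are all 1, so H_0 ≅ Z.

(K is a triangulation of the circle S^1.)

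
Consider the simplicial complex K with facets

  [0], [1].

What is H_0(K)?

K has 2 vertices.
rank ∂_0 = 0, rank ∂_1 = 0 ⇒ b_0 = 2 − 0 − 0 = 2. So H_0 ≅ Z^2.

H_0 = Z^2.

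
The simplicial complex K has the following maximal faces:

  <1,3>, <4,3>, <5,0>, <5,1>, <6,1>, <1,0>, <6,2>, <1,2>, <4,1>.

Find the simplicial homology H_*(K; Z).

H_0 ≅ Z,  H_1 ≅ Z^3.

Order the vertices as 0 < 1 < 2 < 3 < 4 < 5 < 6. Listing each simplex with vertices in this order, K has dimension 1 with simplices:

  0-simplices (7): [0], [1], [2], [3], [4], [5], [6]
  1-simplices (9): [0,1], [0,5], [1,2], [1,3], [1,4], [1,5], [1,6], [2,6], [3,4]

so the chain groups are C_0 ≅ Z^7, C_1 ≅ Z^9.

∂_1: C_1 → C_0 sends each edge [p,q] (with p < q) to q − p. For instance
  ∂[3,4] = [4] − [3].
This gives a 7×9 integer matrix of rank 6; reducing to Smith normal form yields diagonal entries (1,1,1,1,1,1).

From H_k ≅ ker(∂_k) / im(∂_{k+1}) we obtain:

  H_0: rank C_0 − rank ∂_1 = 7 − 6 = 1, and the invariant factors of ∂_1 are all 1, so H_0 = Z.
  H_1: rank ker ∂_1 − rank ∂_2 = (9 − 6) − 0 = 3, and there is no ∂_2, so H_1 = Z^3.

As a check, the Euler characteristic is 7 − 9 = -2, which agrees with 1 − 3 = -2.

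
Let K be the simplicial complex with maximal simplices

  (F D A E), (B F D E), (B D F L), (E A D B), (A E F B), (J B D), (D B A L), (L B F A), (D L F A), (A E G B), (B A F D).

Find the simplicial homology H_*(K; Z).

Order the vertices as A < B < D < E < F < G < J < L. Listing each simplex with vertices in this order, K has dimension 3 with simplices:

  0-simplices (8): A, B, D, E, F, G, J, L
  1-simplices (19): AB, AD, AE, AF, AG, AL, BD, BE, BF, BG, BJ, BL, DE, DF, DJ, DL, EF, EG, FL
  2-simplices (20): ABD, ABE, ABF, ABG, ABL, ADE, ADF, ADL, AEF, AEG, AFL, BDE, BDF, BDJ, BDL, BEF, BEG, BFL, DEF, DFL
  3-simplices (10): ABDE, ABDF, ABDL, ABEF, ABEG, ABFL, ADEF, ADFL, BDEF, BDFL

Hence C_0 ≅ Z^8, C_1 ≅ Z^19, C_2 ≅ Z^20, C_3 ≅ Z^10.

The boundary map ∂_1: C_1 → C_0 is given by ∂[p,q] = [q] − [p]. For instance
  ∂AB = B − A.
The resulting 8×19 matrix has rank 7, and its Smith normal form has invariant factors (1,1,1,1,1,1,1).

The boundary map ∂_2: C_2 → C_1 acts by ∂[p,q,r] = [q,r] − [p,r] + [p,q]. For instance
  ∂ADL = DL − AL + AD,
  ∂BFL = FL − BL + BF.
As a 19×20 matrix over Z this has rank 12, with invariant factors (1,1,1,1,1,1,1,1,1,1,1,1).

The boundary map ∂_3: C_3 → C_2 sends each 3-simplex σ to the alternating sum Σ_i (−1)^i (σ with its i-th vertex removed). For instance
  ∂ADEF = DEF − AEF + ADF − ADE,
  ∂BDEF = DEF − BEF + BDF − BDE.
The resulting 20×10 matrix has rank 8, and its Smith normal form has invariant factors (1,1,1,1,1,1,1,1).

Computing H_k = (kernel of ∂_k) / (image of ∂_{k+1}):

  H_0: rank C_0 − rank ∂_1 = 8 − 7 = 1, and the invariant factors of ∂_1 are all 1, so H_0 = Z.
  H_1: rank ker ∂_1 − rank ∂_2 = (19 − 7) − 12 = 0, and the invariant factors of ∂_2 are all 1, so H_1 = 0.
  H_2: rank ker ∂_2 − rank ∂_3 = (20 − 12) − 8 = 0, and the invariant factors of ∂_3 are all 1, so H_2 = 0.
  H_3: rank ker ∂_3 − rank ∂_4 = (10 − 8) − 0 = 2, and there is no ∂_4, so H_3 = Z^2.

H_0 = Z,  H_1 = 0,  H_2 = 0,  H_3 = Z^2.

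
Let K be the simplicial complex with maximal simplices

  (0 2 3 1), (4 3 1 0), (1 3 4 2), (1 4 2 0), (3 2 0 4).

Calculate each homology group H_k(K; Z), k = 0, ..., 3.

We work with the vertex ordering 0 < 1 < 2 < 3 < 4. The simplices of K, each written with vertices in increasing order, are:

  0-simplices (5): [0], [1], [2], [3], [4]
  1-simplices (10): [0,1], [0,2], [0,3], [0,4], [1,2], [1,3], [1,4], [2,3], [2,4], [3,4]
  2-simplices (10): [0,1,2], [0,1,3], [0,1,4], [0,2,3], [0,2,4], [0,3,4], [1,2,3], [1,2,4], [1,3,4], [2,3,4]
  3-simplices (5): [0,1,2,3], [0,1,2,4], [0,1,3,4], [0,2,3,4], [1,2,3,4]

Hence C_0 ≅ Z^5, C_1 ≅ Z^10, C_2 ≅ Z^10, C_3 ≅ Z^5.

∂_1: C_1 → C_0 maps an edge to its endpoints' difference, ∂[p,q] = q − p. For instance
  ∂[3,4] = [4] − [3].
This gives a 5×10 integer matrix of rank 4; reducing to Smith normal form yields diagonal entries (1,1,1,1).

The boundary map ∂_2: C_2 → C_1 sends each 2-simplex [p,q,r] to [q,r] − [p,r] + [p,q]. For instance
  ∂[0,2,3] = [2,3] − [0,3] + [0,2],
  ∂[0,1,2] = [1,2] − [0,2] + [0,1].
As a 10×10 matrix over Z this has rank 6, with invariant factors (1,1,1,1,1,1).

∂_3: C_3 → C_2 sends each 3-simplex σ to the alternating sum Σ_i (−1)^i (σ with its i-th vertex removed). For instance
  ∂[0,1,3,4] = [1,3,4] − [0,3,4] + [0,1,4] − [0,1,3],
  ∂[0,1,2,3] = [1,2,3] − [0,2,3] + [0,1,3] − [0,1,2].
As a 10×5 matrix over Z this has rank 4, with invariant factors (1,1,1,1).

Reading off H_k = ker ∂_k / im ∂_{k+1}:

  H_0: rank C_0 − rank ∂_1 = 5 − 4 = 1, and the invariant factors of ∂_1 are all 1, so H_0 ≅ Z.
  H_1: rank ker ∂_1 − rank ∂_2 = (10 − 4) − 6 = 0, and the invariant factors of ∂_2 are all 1, so H_1 ≅ 0.
  H_2: rank ker ∂_2 − rank ∂_3 = (10 − 6) − 4 = 0, and the invariant factors of ∂_3 are all 1, so H_2 ≅ 0.
  H_3: rank ker ∂_3 − rank ∂_4 = (5 − 4) − 0 = 1, and there is no ∂_4, so H_3 ≅ Z.

(K is a triangulation of the 3-sphere S^3.)

H_0 ≅ Z,  H_1 = 0,  H_2 = 0,  H_3 ≅ Z.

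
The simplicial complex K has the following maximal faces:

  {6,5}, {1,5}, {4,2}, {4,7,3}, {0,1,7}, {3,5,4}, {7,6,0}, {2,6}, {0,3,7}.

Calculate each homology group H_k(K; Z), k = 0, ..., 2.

H_0 ≅ Z,  H_1 ≅ Z^3,  H_2 = 0.

Take the total order 0 < 1 < 2 < 3 < 4 < 5 < 6 < 7 on the vertex set. Then K (dimension 2) consists of the simplices:

  0-simplices (8): [0], [1], [2], [3], [4], [5], [6], [7]
  1-simplices (15): [0,1], [0,3], [0,6], [0,7], [1,5], [1,7], [2,4], [2,6], [3,4], [3,5], [3,7], [4,5], [4,7], [5,6], [6,7]
  2-simplices (5): [0,1,7], [0,3,7], [0,6,7], [3,4,5], [3,4,7]

giving chain groups C_0 ≅ Z^8, C_1 ≅ Z^15, C_2 ≅ Z^5.

The boundary map ∂_1: C_1 → C_0 sends each edge [p,q] (with p < q) to q − p. For instance
  ∂[0,3] = [3] − [0].
As a 8×15 matrix over Z this has rank 7, with invariant factors (1,1,1,1,1,1,1).

∂_2: C_2 → C_1 acts by ∂[p,q,r] = [q,r] − [p,r] + [p,q]. For instance
  ∂[0,6,7] = [6,7] − [0,7] + [0,6],
  ∂[3,4,7] = [4,7] − [3,7] + [3,4].
The 15×5 boundary matrix has rank 5 and Smith normal form diag(1,1,1,1,1).

Now H_k = ker ∂_k / im ∂_{k+1}, so:

  H_0: rank C_0 − rank ∂_1 = 8 − 7 = 1, and the invariant factors of ∂_1 are all 1, so H_0 = Z.
  H_1: rank ker ∂_1 − rank ∂_2 = (15 − 7) − 5 = 3, and the invariant factors of ∂_2 are all 1, so H_1 = Z^3.
  H_2: rank ker ∂_2 − rank ∂_3 = (5 − 5) − 0 = 0, and there is no ∂_3, so H_2 = 0.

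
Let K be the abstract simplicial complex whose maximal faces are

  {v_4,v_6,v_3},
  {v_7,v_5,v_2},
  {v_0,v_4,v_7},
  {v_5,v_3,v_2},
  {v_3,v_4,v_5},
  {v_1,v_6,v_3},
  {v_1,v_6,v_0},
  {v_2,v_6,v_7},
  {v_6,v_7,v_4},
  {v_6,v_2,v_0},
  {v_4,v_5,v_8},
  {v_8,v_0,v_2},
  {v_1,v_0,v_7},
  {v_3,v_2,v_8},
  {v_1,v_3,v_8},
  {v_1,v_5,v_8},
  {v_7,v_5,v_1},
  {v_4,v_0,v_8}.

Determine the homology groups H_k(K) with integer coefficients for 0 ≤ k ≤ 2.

H_0 = Z,  H_1 = Z ⊕ Z/2Z,  H_2 = 0.

We work with the vertex ordering v_0 < v_1 < v_2 < v_3 < v_4 < v_5 < v_6 < v_7 < v_8. The simplices of K, each written with vertices in increasing order, are:

  0-simplices (9): [v_0], [v_1], [v_2], [v_3], [v_4], [v_5], [v_6], [v_7], [v_8]
  1-simplices (27): (27 of them)
  2-simplices (18): (18 of them)

Hence C_0 ≅ Z^9, C_1 ≅ Z^27, C_2 ≅ Z^18.

∂_1: C_1 → C_0 maps an edge to its endpoints' difference, ∂[p,q] = q − p.
The 9×27 boundary matrix has rank 8 and Smith normal form diag(1,1,1,1,1,1,1,1).

Boundary ∂_2: C_2 → C_1 sends each 2-simplex [p,q,r] to [q,r] − [p,r] + [p,q]. For instance
  ∂[v_0,v_2,v_6] = [v_2,v_6] − [v_0,v_6] + [v_0,v_2],
  ∂[v_0,v_1,v_7] = [v_1,v_7] − [v_0,v_7] + [v_0,v_1].
The 27×18 boundary matrix has rank 18 and Smith normal form diag(1,1,1,1,1,1,1,1,1,1,1,1,1,1,1,1,1,2).

Now H_k = ker ∂_k / im ∂_{k+1}, so:

  H_0: rank C_0 − rank ∂_1 = 9 − 8 = 1, and the invariant factors of ∂_1 are all 1, so H_0 ≅ Z.
  H_1: rank ker ∂_1 − rank ∂_2 = (27 − 8) − 18 = 1, and ∂_2 has invariant factor 2 > 1, so H_1 ≅ Z ⊕ Z/2Z.
  H_2: rank ker ∂_2 − rank ∂_3 = (18 − 18) − 0 = 0, and there is no ∂_3, so H_2 ≅ 0.

As a check, the Euler characteristic is 9 − 27 + 18 = 0, which agrees with 1 − 1 + 0 = 0.
(K is a triangulation of the Klein bottle.)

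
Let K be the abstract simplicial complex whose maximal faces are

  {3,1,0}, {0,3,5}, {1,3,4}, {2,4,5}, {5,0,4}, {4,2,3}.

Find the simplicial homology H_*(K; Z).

Take the total order 0 < 1 < 2 < 3 < 4 < 5 on the vertex set. Then K (dimension 2) consists of the simplices:

  0-simplices (6): [0], [1], [2], [3], [4], [5]
  1-simplices (12): [0,1], [0,3], [0,4], [0,5], [1,3], [1,4], [2,3], [2,4], [2,5], [3,4], [3,5], [4,5]
  2-simplices (6): [0,1,3], [0,3,5], [0,4,5], [1,3,4], [2,3,4], [2,4,5]

so the chain groups are C_0 ≅ Z^6, C_1 ≅ Z^12, C_2 ≅ Z^6.

∂_1: C_1 → C_0 sends each edge [p,q] (with p < q) to q − p. For instance
  ∂[0,4] = [4] − [0].
This gives a 6×12 integer matrix of rank 5; reducing to Smith normal form yields diagonal entries (1,1,1,1,1).

Boundary ∂_2: C_2 → C_1 sends each 2-simplex [p,q,r] to [q,r] − [p,r] + [p,q]. For instance
  ∂[2,4,5] = [4,5] − [2,5] + [2,4],
  ∂[0,4,5] = [4,5] − [0,5] + [0,4].
This gives a 12×6 integer matrix of rank 6; reducing to Smith normal form yields diagonal entries (1,1,1,1,1,1).

From H_k ≅ ker(∂_k) / im(∂_{k+1}) we obtain:

  H_0: rank C_0 − rank ∂_1 = 6 − 5 = 1, and the invariant factors of ∂_1 are all 1, so H_0 ≅ Z.
  H_1: rank ker ∂_1 − rank ∂_2 = (12 − 5) − 6 = 1, and the invariant factors of ∂_2 are all 1, so H_1 ≅ Z.
  H_2: rank ker ∂_2 − rank ∂_3 = (6 − 6) − 0 = 0, and there is no ∂_3, so H_2 ≅ 0.

(K is a triangulation of the cylinder S^1 x I.)

H_0 = Z,  H_1 = Z,  H_2 = 0.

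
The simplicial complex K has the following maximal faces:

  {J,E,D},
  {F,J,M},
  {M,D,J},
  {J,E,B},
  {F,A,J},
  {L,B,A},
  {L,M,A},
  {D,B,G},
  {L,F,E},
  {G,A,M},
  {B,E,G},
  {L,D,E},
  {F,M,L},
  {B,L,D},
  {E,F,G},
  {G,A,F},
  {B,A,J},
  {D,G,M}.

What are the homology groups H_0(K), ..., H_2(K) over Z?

Fix the vertex order A < B < D < E < F < G < J < L < M and write every simplex with vertices in increasing order. Then dim K = 2 and the simplices of K are:

  0-simplices (9): A, B, D, E, F, G, J, L, M
  1-simplices (27): AB, AF, AG, AJ, AL, AM, BD, BE, BG, BJ, BL, DE, DG, DJ, DL, DM, EF, EG, EJ, EL, FG, FJ, FL, FM, GM, JM, LM
  2-simplices (18): ABJ, ABL, AFG, AFJ, AGM, ALM, BDG, BDL, BEG, BEJ, DEJ, DEL, DGM, DJM, EFG, EFL, FJM, FLM

giving chain groups C_0 ≅ Z^9, C_1 ≅ Z^27, C_2 ≅ Z^18.

The boundary map ∂_1: C_1 → C_0 is given by ∂[p,q] = [q] − [p]. For instance
  ∂FG = G − F.
As a 9×27 matrix over Z this has rank 8, with invariant factors (1,1,1,1,1,1,1,1).

∂_2: C_2 → C_1 sends each 2-simplex [p,q,r] to [q,r] − [p,r] + [p,q]. For instance
  ∂FLM = LM − FM + FL,
  ∂DJM = JM − DM + DJ.
This gives a 27×18 integer matrix of rank 18; reducing to Smith normal form yields diagonal entries (1,1,1,1,1,1,1,1,1,1,1,1,1,1,1,1,1,2).

Computing H_k = (kernel of ∂_k) / (image of ∂_{k+1}):

  H_0: rank C_0 − rank ∂_1 = 9 − 8 = 1, and the invariant factors of ∂_1 are all 1, so H_0 ≅ Z.
  H_1: rank ker ∂_1 − rank ∂_2 = (27 − 8) − 18 = 1, and ∂_2 has invariant factor 2 > 1, so H_1 ≅ Z ⊕ Z_2.
  H_2: rank ker ∂_2 − rank ∂_3 = (18 − 18) − 0 = 0, and there is no ∂_3, so H_2 ≅ 0.

H_0 = Z,  H_1 = Z ⊕ Z_2,  H_2 = 0.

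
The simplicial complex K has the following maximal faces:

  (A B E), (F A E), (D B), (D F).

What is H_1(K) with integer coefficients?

H_1 ≅ Z.

We work with the vertex ordering A < B < D < E < F. The simplices of K, each written with vertices in increasing order, are:

  0-simplices (5): A, B, D, E, F
  1-simplices (7): AB, AE, AF, BD, BE, DF, EF
  2-simplices (2): ABE, AEF

so the chain groups are C_0 ≅ Z^5, C_1 ≅ Z^7, C_2 ≅ Z^2.

The boundary map ∂_1: C_1 → C_0 maps an edge to its endpoints' difference, ∂[p,q] = q − p.
As a 5×7 matrix over Z this has rank 4, with invariant factors (1,1,1,1).

Boundary ∂_2: C_2 → C_1 maps a triangle to the signed sum of its edges. For instance
  ∂AEF = EF − AF + AE,
  ∂ABE = BE − AE + AB.
The 7×2 boundary matrix has rank 2 and Smith normal form diag(1,1).

Computing H_k = (kernel of ∂_k) / (image of ∂_{k+1}):

  H_1: rank ker ∂_1 − rank ∂_2 = (7 − 4) − 2 = 1, and the invariant factors of ∂_2 are all 1, so H_1 = Z.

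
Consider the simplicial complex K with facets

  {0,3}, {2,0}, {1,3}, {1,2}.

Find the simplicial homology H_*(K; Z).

Take the total order 0 < 1 < 2 < 3 on the vertex set. Then K (dimension 1) consists of the simplices:

  0-simplices (4): [0], [1], [2], [3]
  1-simplices (4): [0,2], [0,3], [1,2], [1,3]

Hence C_0 ≅ Z^4, C_1 ≅ Z^4.

Boundary ∂_1: C_1 → C_0 is given by ∂[p,q] = [q] − [p]. For instance
  ∂[0,2] = [2] − [0].
The resulting 4×4 matrix has rank 3, and its Smith normal form has invariant factors (1,1,1).

Computing H_k = (kernel of ∂_k) / (image of ∂_{k+1}):

  H_0: rank C_0 − rank ∂_1 = 4 − 3 = 1, and the invariant factors of ∂_1 are all 1, so H_0 ≅ Z.
  H_1: rank ker ∂_1 − rank ∂_2 = (4 − 3) − 0 = 1, and there is no ∂_2, so H_1 ≅ Z.

(K is a triangulation of the circle S^1.)

H_0 = Z,  H_1 = Z.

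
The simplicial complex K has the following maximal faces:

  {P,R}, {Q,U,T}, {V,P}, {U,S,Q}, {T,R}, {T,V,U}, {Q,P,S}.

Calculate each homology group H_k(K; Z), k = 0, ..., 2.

H_0 ≅ Z,  H_1 ≅ Z^2,  H_2 = 0.

We work with the vertex ordering P < Q < R < S < T < U < V. The simplices of K, each written with vertices in increasing order, are:

  0-simplices (7): P, Q, R, S, T, U, V
  1-simplices (12): PQ, PR, PS, PV, QS, QT, QU, RT, SU, TU, TV, UV
  2-simplices (4): PQS, QSU, QTU, TUV

so the chain groups are C_0 ≅ Z^7, C_1 ≅ Z^12, C_2 ≅ Z^4.

∂_1: C_1 → C_0 sends each edge [p,q] (with p < q) to q − p. For instance
  ∂TV = V − T.
The resulting 7×12 matrix has rank 6, and its Smith normal form has invariant factors (1,1,1,1,1,1).

The boundary map ∂_2: C_2 → C_1 sends each 2-simplex [p,q,r] to [q,r] − [p,r] + [p,q]. For instance
  ∂PQS = QS − PS + PQ,
  ∂QSU = SU − QU + QS.
The 12×4 boundary matrix has rank 4 and Smith normal form diag(1,1,1,1).

From H_k ≅ ker(∂_k) / im(∂_{k+1}) we obtain:

  H_0: rank C_0 − rank ∂_1 = 7 − 6 = 1, and the invariant factors of ∂_1 are all 1, so H_0 ≅ Z.
  H_1: rank ker ∂_1 − rank ∂_2 = (12 − 6) − 4 = 2, and the invariant factors of ∂_2 are all 1, so H_1 ≅ Z^2.
  H_2: rank ker ∂_2 − rank ∂_3 = (4 − 4) − 0 = 0, and there is no ∂_3, so H_2 ≅ 0.

As a check, the Euler characteristic is 7 − 12 + 4 = -1, which agrees with 1 − 2 + 0 = -1.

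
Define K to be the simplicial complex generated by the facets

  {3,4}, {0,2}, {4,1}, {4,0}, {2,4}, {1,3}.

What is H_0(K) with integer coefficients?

H_0 = Z.

Order the vertices as 0 < 1 < 2 < 3 < 4. Listing each simplex with vertices in this order, K has dimension 1 with simplices:

  0-simplices (5): [0], [1], [2], [3], [4]
  1-simplices (6): [0,2], [0,4], [1,3], [1,4], [2,4], [3,4]

Hence C_0 ≅ Z^5, C_1 ≅ Z^6.

∂_1: C_1 → C_0 sends each edge [p,q] (with p < q) to q − p.
This gives a 5×6 integer matrix of rank 4; reducing to Smith normal form yields diagonal entries (1,1,1,1).

Reading off H_k = ker ∂_k / im ∂_{k+1}:

  H_0: rank C_0 − rank ∂_1 = 5 − 4 = 1, and the invariant factors of ∂_1 are all 1, so H_0 ≅ Z.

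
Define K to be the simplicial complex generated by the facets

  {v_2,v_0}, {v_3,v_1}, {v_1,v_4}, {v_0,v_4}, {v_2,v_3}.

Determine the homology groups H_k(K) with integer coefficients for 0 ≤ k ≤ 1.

H_0 = Z,  H_1 = Z.

Fix the vertex order v_0 < v_1 < v_2 < v_3 < v_4 and write every simplex with vertices in increasing order. Then dim K = 1 and the simplices of K are:

  0-simplices (5): [v_0], [v_1], [v_2], [v_3], [v_4]
  1-simplices (5): [v_0,v_2], [v_0,v_4], [v_1,v_3], [v_1,v_4], [v_2,v_3]

Hence C_0 ≅ Z^5, C_1 ≅ Z^5.

∂_1: C_1 → C_0 is given by ∂[p,q] = [q] − [p].
This gives a 5×5 integer matrix of rank 4; reducing to Smith normal form yields diagonal entries (1,1,1,1).

Now H_k = ker ∂_k / im ∂_{k+1}, so:

  H_0: rank C_0 − rank ∂_1 = 5 − 4 = 1, and the invariant factors of ∂_1 are all 1, so H_0 = Z.
  H_1: rank ker ∂_1 − rank ∂_2 = (5 − 4) − 0 = 1, and there is no ∂_2, so H_1 = Z.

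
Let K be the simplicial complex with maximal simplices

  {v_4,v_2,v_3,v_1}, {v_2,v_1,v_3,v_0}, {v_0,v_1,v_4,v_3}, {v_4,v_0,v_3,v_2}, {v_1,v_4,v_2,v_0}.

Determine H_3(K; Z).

H_3 ≅ Z.

Take the total order v_0 < v_1 < v_2 < v_3 < v_4 on the vertex set. Then K (dimension 3) consists of the simplices:

  0-simplices (5): [v_0], [v_1], [v_2], [v_3], [v_4]
  1-simplices (10): [v_0,v_1], [v_0,v_2], [v_0,v_3], [v_0,v_4], [v_1,v_2], [v_1,v_3], [v_1,v_4], [v_2,v_3], [v_2,v_4], [v_3,v_4]
  2-simplices (10): [v_0,v_1,v_2], [v_0,v_1,v_3], [v_0,v_1,v_4], [v_0,v_2,v_3], [v_0,v_2,v_4], [v_0,v_3,v_4], [v_1,v_2,v_3], [v_1,v_2,v_4], [v_1,v_3,v_4], [v_2,v_3,v_4]
  3-simplices (5): [v_0,v_1,v_2,v_3], [v_0,v_1,v_2,v_4], [v_0,v_1,v_3,v_4], [v_0,v_2,v_3,v_4], [v_1,v_2,v_3,v_4]

giving chain groups C_0 ≅ Z^5, C_1 ≅ Z^10, C_2 ≅ Z^10, C_3 ≅ Z^5.

∂_1: C_1 → C_0 sends each edge [p,q] (with p < q) to q − p. For instance
  ∂[v_0,v_3] = [v_3] − [v_0].
This gives a 5×10 integer matrix of rank 4; reducing to Smith normal form yields diagonal entries (1,1,1,1).

Boundary ∂_2: C_2 → C_1 maps a triangle to the signed sum of its edges. For instance
  ∂[v_0,v_2,v_3] = [v_2,v_3] − [v_0,v_3] + [v_0,v_2],
  ∂[v_0,v_3,v_4] = [v_3,v_4] − [v_0,v_4] + [v_0,v_3].
As a 10×10 matrix over Z this has rank 6, with invariant factors (1,1,1,1,1,1).

Boundary ∂_3: C_3 → C_2 sends each 3-simplex σ to the alternating sum Σ_i (−1)^i (σ with its i-th vertex removed). For instance
  ∂[v_0,v_2,v_3,v_4] = [v_2,v_3,v_4] − [v_0,v_3,v_4] + [v_0,v_2,v_4] − [v_0,v_2,v_3],
  ∂[v_0,v_1,v_3,v_4] = [v_1,v_3,v_4] − [v_0,v_3,v_4] + [v_0,v_1,v_4] − [v_0,v_1,v_3].
The 10×5 boundary matrix has rank 4 and Smith normal form diag(1,1,1,1).

Reading off H_k = ker ∂_k / im ∂_{k+1}:

  H_3: rank ker ∂_3 − rank ∂_4 = (5 − 4) − 0 = 1, and there is no ∂_4, so H_3 = Z.

(K is a triangulation of the 3-sphere S^3.)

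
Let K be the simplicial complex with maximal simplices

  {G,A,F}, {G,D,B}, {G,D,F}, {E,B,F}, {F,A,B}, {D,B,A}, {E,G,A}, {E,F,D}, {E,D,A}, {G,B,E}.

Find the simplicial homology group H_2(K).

H_2 = 0.

Order the vertices as A < B < D < E < F < G. Listing each simplex with vertices in this order, K has dimension 2 with simplices:

  0-simplices (6): A, B, D, E, F, G
  1-simplices (15): AB, AD, AE, AF, AG, BD, BE, BF, BG, DE, DF, DG, EF, EG, FG
  2-simplices (10): ABD, ABF, ADE, AEG, AFG, BDG, BEF, BEG, DEF, DFG

Hence C_0 ≅ Z^6, C_1 ≅ Z^15, C_2 ≅ Z^10.

The boundary map ∂_1: C_1 → C_0 sends each edge [p,q] (with p < q) to q − p. For instance
  ∂BD = D − B.
The resulting 6×15 matrix has rank 5, and its Smith normal form has invariant factors (1,1,1,1,1).

Boundary ∂_2: C_2 → C_1 acts by ∂[p,q,r] = [q,r] − [p,r] + [p,q]. For instance
  ∂BDG = DG − BG + BD,
  ∂AFG = FG − AG + AF.
The resulting 15×10 matrix has rank 10, and its Smith normal form has invariant factors (1,1,1,1,1,1,1,1,1,2).

Now H_k = ker ∂_k / im ∂_{k+1}, so:

  H_2: rank ker ∂_2 − rank ∂_3 = (10 − 10) − 0 = 0, and there is no ∂_3, so H_2 = 0.

(K is a triangulation of the real projective plane RP^2.)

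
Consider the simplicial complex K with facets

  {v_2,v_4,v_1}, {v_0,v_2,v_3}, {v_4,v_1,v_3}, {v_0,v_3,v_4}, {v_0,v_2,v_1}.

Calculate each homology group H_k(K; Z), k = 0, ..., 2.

We work with the vertex ordering v_0 < v_1 < v_2 < v_3 < v_4. The simplices of K, each written with vertices in increasing order, are:

  0-simplices (5): [v_0], [v_1], [v_2], [v_3], [v_4]
  1-simplices (10): [v_0,v_1], [v_0,v_2], [v_0,v_3], [v_0,v_4], [v_1,v_2], [v_1,v_3], [v_1,v_4], [v_2,v_3], [v_2,v_4], [v_3,v_4]
  2-simplices (5): [v_0,v_1,v_2], [v_0,v_2,v_3], [v_0,v_3,v_4], [v_1,v_2,v_4], [v_1,v_3,v_4]

so the chain groups are C_0 ≅ Z^5, C_1 ≅ Z^10, C_2 ≅ Z^5.

The boundary map ∂_1: C_1 → C_0 is given by ∂[p,q] = [q] − [p].
As a 5×10 matrix over Z this has rank 4, with invariant factors (1,1,1,1).

∂_2: C_2 → C_1 maps a triangle to the signed sum of its edges. For instance
  ∂[v_0,v_1,v_2] = [v_1,v_2] − [v_0,v_2] + [v_0,v_1],
  ∂[v_0,v_3,v_4] = [v_3,v_4] − [v_0,v_4] + [v_0,v_3].
The 10×5 boundary matrix has rank 5 and Smith normal form diag(1,1,1,1,1).

From H_k ≅ ker(∂_k) / im(∂_{k+1}) we obtain:

  H_0: rank C_0 − rank ∂_1 = 5 − 4 = 1, and the invariant factors of ∂_1 are all 1, so H_0 ≅ Z.
  H_1: rank ker ∂_1 − rank ∂_2 = (10 − 4) − 5 = 1, and the invariant factors of ∂_2 are all 1, so H_1 ≅ Z.
  H_2: rank ker ∂_2 − rank ∂_3 = (5 − 5) − 0 = 0, and there is no ∂_3, so H_2 ≅ 0.

(K is a triangulation of the Möbius band.)

H_0 = Z,  H_1 = Z,  H_2 = 0.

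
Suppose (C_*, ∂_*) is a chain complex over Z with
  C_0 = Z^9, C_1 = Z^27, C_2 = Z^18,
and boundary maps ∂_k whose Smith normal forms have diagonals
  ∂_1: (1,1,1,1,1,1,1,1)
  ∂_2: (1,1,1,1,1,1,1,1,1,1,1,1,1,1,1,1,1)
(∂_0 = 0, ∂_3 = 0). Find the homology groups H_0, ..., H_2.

H_0: b_0 = 9 − 0 − 8 = 1; torsion from ∂_1 factors > 1: none. So H_0 ≅ Z.
H_1: b_1 = 27 − 8 − 17 = 2; torsion from ∂_2 factors > 1: none. So H_1 ≅ Z^2.
H_2: b_2 = 18 − 17 − 0 = 1; torsion from ∂_3 factors > 1: none. So H_2 ≅ Z.

H_0 ≅ Z,  H_1 ≅ Z^2,  H_2 ≅ Z.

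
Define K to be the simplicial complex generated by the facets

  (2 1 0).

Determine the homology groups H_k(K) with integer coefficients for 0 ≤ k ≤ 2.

H_0 ≅ Z,  H_1 = 0,  H_2 = 0.

We work with the vertex ordering 0 < 1 < 2. The simplices of K, each written with vertices in increasing order, are:

  0-simplices (3): [0], [1], [2]
  1-simplices (3): [0,1], [0,2], [1,2]
  2-simplices (1): [0,1,2]

giving chain groups C_0 ≅ Z^3, C_1 ≅ Z^3, C_2 ≅ Z^1.

The boundary map ∂_1: C_1 → C_0 is given by ∂[p,q] = [q] − [p].
The 3×3 boundary matrix has rank 2 and Smith normal form diag(1,1).

The boundary map ∂_2: C_2 → C_1 maps a triangle to the signed sum of its edges. For instance
  ∂[0,1,2] = [1,2] − [0,2] + [0,1].
This gives a 3×1 integer matrix of rank 1; reducing to Smith normal form yields diagonal entries (1).

Reading off H_k = ker ∂_k / im ∂_{k+1}:

  H_0: rank C_0 − rank ∂_1 = 3 − 2 = 1, and the invariant factors of ∂_1 are all 1, so H_0 = Z.
  H_1: rank ker ∂_1 − rank ∂_2 = (3 − 2) − 1 = 0, and the invariant factors of ∂_2 are all 1, so H_1 = 0.
  H_2: rank ker ∂_2 − rank ∂_3 = (1 − 1) − 0 = 0, and there is no ∂_3, so H_2 = 0.

(K is a triangulation of the 2-simplex.)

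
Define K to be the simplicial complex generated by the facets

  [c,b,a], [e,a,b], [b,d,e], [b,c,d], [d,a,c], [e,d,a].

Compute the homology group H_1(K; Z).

We work with the vertex ordering a < b < c < d < e. The simplices of K, each written with vertices in increasing order, are:

  0-simplices (5): a, b, c, d, e
  1-simplices (9): ab, ac, ad, ae, bc, bd, be, cd, de
  2-simplices (6): abc, abe, acd, ade, bcd, bde

Hence C_0 ≅ Z^5, C_1 ≅ Z^9, C_2 ≅ Z^6.

The boundary map ∂_1: C_1 → C_0 is given by ∂[p,q] = [q] − [p].
The 5×9 boundary matrix has rank 4 and Smith normal form diag(1,1,1,1).

∂_2: C_2 → C_1 sends each 2-simplex [p,q,r] to [q,r] − [p,r] + [p,q]. For instance
  ∂abe = be − ae + ab,
  ∂ade = de − ae + ad.
The resulting 9×6 matrix has rank 5, and its Smith normal form has invariant factors (1,1,1,1,1).

From H_k ≅ ker(∂_k) / im(∂_{k+1}) we obtain:

  H_1: rank ker ∂_1 − rank ∂_2 = (9 − 4) − 5 = 0, and the invariant factors of ∂_2 are all 1, so H_1 ≅ 0.

H_1 = 0.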